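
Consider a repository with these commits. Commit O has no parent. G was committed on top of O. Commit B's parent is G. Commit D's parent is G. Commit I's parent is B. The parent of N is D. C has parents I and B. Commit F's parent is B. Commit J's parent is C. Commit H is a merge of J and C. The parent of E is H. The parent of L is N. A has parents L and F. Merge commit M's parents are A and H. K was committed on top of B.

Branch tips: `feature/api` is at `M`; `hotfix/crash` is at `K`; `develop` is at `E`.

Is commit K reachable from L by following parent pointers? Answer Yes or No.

No

Ancestors of L: {D, G, L, N, O}.
K is not in that set, so it is not an ancestor of L.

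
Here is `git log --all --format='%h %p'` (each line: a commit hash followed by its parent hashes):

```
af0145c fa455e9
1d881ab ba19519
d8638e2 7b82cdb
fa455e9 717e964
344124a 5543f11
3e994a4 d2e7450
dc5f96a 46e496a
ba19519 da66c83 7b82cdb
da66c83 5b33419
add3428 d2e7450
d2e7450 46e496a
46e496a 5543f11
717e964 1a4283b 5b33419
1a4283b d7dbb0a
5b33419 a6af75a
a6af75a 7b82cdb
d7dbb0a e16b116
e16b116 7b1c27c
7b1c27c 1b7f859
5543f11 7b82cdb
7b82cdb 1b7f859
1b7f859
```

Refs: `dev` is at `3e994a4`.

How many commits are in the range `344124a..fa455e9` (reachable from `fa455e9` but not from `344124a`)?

8

Reachable from fa455e9: {1a4283b, 1b7f859, 5b33419, 717e964, 7b1c27c, 7b82cdb, a6af75a, d7dbb0a, e16b116, fa455e9}.
Reachable from 344124a: {1b7f859, 344124a, 5543f11, 7b82cdb}.
In fa455e9's history but not 344124a's: {1a4283b, 5b33419, 717e964, 7b1c27c, a6af75a, d7dbb0a, e16b116, fa455e9} — 8 commits.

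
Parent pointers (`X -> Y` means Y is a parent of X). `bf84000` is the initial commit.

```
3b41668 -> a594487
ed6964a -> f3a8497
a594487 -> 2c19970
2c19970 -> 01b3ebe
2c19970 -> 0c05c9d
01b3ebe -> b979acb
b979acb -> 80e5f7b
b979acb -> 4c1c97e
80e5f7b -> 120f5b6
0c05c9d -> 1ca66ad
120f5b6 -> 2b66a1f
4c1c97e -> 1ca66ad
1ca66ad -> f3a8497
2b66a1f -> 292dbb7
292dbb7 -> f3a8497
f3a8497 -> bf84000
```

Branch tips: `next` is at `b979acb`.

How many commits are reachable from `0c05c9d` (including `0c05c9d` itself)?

Walking parent pointers from 0c05c9d: reachable set = {0c05c9d, 1ca66ad, bf84000, f3a8497}.
That is 4 commits.

4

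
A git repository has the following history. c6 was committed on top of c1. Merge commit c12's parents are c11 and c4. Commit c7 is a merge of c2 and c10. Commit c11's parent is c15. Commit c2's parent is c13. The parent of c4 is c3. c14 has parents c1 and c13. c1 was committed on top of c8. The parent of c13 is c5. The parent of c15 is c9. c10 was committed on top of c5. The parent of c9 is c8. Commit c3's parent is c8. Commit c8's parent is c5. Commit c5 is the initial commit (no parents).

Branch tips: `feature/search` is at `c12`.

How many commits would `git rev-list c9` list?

3

Walking parent pointers from c9: reachable set = {c5, c8, c9}.
That is 3 commits.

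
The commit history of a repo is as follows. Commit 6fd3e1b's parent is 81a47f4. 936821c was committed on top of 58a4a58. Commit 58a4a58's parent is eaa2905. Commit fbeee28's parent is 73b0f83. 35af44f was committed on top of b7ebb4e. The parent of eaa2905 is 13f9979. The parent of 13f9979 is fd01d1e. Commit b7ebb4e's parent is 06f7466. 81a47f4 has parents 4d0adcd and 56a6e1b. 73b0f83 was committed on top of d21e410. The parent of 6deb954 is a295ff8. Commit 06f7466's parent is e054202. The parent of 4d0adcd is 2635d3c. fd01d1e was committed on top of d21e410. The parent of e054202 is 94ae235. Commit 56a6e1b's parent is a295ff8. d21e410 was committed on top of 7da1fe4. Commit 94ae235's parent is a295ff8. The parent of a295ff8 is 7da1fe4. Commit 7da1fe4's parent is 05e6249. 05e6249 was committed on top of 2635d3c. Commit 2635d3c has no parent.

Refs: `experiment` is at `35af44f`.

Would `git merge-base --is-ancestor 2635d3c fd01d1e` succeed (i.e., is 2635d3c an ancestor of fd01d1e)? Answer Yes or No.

Yes

Ancestors of fd01d1e (commits reachable by following parents): {05e6249, 2635d3c, 7da1fe4, d21e410, fd01d1e}.
2635d3c is in that set, so it is an ancestor of fd01d1e.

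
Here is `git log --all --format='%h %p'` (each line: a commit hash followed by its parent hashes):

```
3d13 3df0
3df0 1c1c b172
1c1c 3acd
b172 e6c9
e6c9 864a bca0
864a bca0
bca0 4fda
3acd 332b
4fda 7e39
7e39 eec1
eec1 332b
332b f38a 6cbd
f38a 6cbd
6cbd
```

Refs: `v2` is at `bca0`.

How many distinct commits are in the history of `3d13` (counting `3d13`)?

Walking parent pointers from 3d13: reachable set = {1c1c, 332b, 3acd, 3d13, 3df0, 4fda, 6cbd, 7e39, 864a, b172, bca0, e6c9, eec1, f38a}.
That is 14 commits.

14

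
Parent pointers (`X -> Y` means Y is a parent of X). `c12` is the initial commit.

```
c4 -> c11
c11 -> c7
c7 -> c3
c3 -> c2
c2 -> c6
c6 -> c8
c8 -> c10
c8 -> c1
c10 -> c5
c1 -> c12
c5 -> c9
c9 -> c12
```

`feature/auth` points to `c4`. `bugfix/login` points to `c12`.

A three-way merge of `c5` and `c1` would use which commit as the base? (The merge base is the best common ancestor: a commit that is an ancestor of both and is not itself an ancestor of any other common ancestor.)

Ancestors of c5: {c12, c5, c9}.
Ancestors of c1: {c1, c12}.
Common ancestors: {c12}.
The only common ancestor is c12, so it is the merge base.

c12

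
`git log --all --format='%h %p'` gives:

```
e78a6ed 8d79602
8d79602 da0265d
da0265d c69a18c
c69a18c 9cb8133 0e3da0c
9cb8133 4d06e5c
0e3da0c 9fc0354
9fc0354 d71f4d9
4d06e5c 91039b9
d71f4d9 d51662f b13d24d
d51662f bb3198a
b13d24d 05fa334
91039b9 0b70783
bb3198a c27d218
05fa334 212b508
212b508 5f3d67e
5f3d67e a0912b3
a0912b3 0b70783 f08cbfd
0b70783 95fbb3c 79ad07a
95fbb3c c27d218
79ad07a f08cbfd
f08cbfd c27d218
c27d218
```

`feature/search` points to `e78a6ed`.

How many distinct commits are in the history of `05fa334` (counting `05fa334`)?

9

Walking parent pointers from 05fa334: reachable set = {05fa334, 0b70783, 212b508, 5f3d67e, 79ad07a, 95fbb3c, a0912b3, c27d218, f08cbfd}.
That is 9 commits.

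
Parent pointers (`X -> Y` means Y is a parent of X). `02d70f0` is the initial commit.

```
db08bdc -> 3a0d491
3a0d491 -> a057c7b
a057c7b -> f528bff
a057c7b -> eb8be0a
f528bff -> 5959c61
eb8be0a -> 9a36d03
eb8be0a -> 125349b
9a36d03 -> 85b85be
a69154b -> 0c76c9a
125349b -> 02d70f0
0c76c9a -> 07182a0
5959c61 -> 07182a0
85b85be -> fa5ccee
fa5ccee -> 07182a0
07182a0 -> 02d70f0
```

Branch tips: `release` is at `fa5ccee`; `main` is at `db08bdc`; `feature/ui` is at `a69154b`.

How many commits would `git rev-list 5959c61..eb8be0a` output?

5

Reachable from eb8be0a: {02d70f0, 07182a0, 125349b, 85b85be, 9a36d03, eb8be0a, fa5ccee}.
Reachable from 5959c61: {02d70f0, 07182a0, 5959c61}.
In eb8be0a's history but not 5959c61's: {125349b, 85b85be, 9a36d03, eb8be0a, fa5ccee} — 5 commits.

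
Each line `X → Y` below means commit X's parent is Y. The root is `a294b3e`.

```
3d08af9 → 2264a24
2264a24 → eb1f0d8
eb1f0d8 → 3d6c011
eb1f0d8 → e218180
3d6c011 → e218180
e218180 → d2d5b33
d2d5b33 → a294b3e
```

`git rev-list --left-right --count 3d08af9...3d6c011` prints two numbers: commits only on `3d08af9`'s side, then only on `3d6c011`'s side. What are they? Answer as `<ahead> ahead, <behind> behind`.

Reachable from 3d08af9: {2264a24, 3d08af9, 3d6c011, a294b3e, d2d5b33, e218180, eb1f0d8}.
Reachable from 3d6c011: {3d6c011, a294b3e, d2d5b33, e218180}.
Only in 3d08af9's history (ahead): {2264a24, 3d08af9, eb1f0d8} — 3.
Only in 3d6c011's history (behind): {} — 0.

3 ahead, 0 behind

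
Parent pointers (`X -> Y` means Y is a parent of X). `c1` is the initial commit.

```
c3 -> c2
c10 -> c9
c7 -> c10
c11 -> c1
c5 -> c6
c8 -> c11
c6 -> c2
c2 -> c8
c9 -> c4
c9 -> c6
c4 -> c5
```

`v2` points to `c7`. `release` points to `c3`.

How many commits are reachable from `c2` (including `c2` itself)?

Walking parent pointers from c2: reachable set = {c1, c11, c2, c8}.
That is 4 commits.

4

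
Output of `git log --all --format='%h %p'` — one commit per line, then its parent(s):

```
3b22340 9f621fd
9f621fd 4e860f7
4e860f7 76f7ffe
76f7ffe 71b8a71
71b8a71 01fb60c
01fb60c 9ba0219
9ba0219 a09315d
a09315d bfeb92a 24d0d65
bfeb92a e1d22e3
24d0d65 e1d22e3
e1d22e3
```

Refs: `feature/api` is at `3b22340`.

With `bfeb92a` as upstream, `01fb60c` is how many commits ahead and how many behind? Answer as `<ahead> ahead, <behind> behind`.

4 ahead, 0 behind

Reachable from 01fb60c: {01fb60c, 24d0d65, 9ba0219, a09315d, bfeb92a, e1d22e3}.
Reachable from bfeb92a: {bfeb92a, e1d22e3}.
Only in 01fb60c's history (ahead): {01fb60c, 24d0d65, 9ba0219, a09315d} — 4.
Only in bfeb92a's history (behind): {} — 0.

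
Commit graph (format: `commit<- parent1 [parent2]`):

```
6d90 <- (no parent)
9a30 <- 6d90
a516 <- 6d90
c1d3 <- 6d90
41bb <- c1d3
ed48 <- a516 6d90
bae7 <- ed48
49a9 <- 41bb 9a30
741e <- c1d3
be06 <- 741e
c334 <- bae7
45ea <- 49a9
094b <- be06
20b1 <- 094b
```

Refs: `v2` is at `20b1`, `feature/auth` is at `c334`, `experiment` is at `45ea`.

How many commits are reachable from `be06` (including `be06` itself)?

4

Walking parent pointers from be06: reachable set = {6d90, 741e, be06, c1d3}.
That is 4 commits.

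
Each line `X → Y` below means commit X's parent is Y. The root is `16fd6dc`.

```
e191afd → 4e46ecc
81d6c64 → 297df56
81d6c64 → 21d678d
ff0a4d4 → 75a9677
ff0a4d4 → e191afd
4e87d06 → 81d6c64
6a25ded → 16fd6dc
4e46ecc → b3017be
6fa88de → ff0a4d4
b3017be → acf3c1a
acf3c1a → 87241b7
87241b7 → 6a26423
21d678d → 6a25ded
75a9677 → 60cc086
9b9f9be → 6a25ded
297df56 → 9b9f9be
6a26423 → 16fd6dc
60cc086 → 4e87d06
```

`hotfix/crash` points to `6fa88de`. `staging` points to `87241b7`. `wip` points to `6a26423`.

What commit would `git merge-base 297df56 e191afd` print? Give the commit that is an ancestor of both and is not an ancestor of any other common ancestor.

Ancestors of 297df56: {16fd6dc, 297df56, 6a25ded, 9b9f9be}.
Ancestors of e191afd: {16fd6dc, 4e46ecc, 6a26423, 87241b7, acf3c1a, b3017be, e191afd}.
Common ancestors: {16fd6dc}.
The only common ancestor is 16fd6dc, so it is the merge base.

16fd6dc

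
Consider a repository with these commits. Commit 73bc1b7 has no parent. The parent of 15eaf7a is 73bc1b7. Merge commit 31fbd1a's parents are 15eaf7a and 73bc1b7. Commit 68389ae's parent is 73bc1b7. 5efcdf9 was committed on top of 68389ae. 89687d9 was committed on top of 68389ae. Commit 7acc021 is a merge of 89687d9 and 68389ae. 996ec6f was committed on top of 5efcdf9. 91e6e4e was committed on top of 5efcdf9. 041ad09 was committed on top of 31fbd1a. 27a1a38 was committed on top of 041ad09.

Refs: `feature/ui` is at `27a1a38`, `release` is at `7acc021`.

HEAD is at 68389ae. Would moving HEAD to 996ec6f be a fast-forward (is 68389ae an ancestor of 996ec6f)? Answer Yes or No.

Yes

A fast-forward from 68389ae to 996ec6f is possible iff 68389ae is an ancestor of 996ec6f.
Ancestors of 996ec6f: {5efcdf9, 68389ae, 73bc1b7, 996ec6f}.
68389ae is among them, so fast-forward is possible.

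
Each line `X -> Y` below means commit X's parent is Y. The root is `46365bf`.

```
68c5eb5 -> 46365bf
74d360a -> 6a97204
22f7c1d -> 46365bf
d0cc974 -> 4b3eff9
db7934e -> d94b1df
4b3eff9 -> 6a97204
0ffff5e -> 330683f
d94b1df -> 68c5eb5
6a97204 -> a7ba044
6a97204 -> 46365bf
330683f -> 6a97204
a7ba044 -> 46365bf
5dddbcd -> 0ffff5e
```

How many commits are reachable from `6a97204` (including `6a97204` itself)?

Walking parent pointers from 6a97204: reachable set = {46365bf, 6a97204, a7ba044}.
That is 3 commits.

3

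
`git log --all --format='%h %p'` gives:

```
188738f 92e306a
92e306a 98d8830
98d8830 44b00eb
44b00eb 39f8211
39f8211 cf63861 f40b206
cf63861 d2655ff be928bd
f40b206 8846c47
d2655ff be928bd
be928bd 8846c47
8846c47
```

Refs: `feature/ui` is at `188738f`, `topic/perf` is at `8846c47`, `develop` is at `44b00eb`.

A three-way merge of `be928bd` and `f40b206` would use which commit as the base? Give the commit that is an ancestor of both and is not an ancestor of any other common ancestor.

8846c47

Ancestors of be928bd: {8846c47, be928bd}.
Ancestors of f40b206: {8846c47, f40b206}.
Common ancestors: {8846c47}.
The only common ancestor is 8846c47, so it is the merge base.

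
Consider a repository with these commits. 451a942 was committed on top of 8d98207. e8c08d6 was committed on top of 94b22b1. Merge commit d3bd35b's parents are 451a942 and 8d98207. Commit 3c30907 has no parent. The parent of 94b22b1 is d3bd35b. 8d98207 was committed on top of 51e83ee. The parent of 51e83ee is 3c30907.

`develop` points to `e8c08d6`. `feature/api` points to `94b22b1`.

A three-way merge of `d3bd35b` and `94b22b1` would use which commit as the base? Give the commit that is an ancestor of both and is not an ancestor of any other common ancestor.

Ancestors of d3bd35b: {3c30907, 451a942, 51e83ee, 8d98207, d3bd35b}.
Ancestors of 94b22b1: {3c30907, 451a942, 51e83ee, 8d98207, 94b22b1, d3bd35b}.
Common ancestors: {3c30907, 451a942, 51e83ee, 8d98207, d3bd35b}.
Among these, d3bd35b is not an ancestor of any other common ancestor — it is the merge base.

d3bd35b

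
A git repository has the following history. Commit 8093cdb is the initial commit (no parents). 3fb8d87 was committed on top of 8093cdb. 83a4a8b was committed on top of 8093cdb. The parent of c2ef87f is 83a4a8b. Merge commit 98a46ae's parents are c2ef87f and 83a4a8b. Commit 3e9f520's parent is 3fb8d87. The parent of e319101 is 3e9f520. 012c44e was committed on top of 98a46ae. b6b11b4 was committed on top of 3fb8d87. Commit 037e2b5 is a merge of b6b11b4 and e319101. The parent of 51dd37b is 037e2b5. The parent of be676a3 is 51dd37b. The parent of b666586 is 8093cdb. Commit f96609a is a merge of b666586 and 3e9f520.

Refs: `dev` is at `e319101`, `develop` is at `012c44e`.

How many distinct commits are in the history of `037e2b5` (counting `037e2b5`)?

Walking parent pointers from 037e2b5: reachable set = {037e2b5, 3e9f520, 3fb8d87, 8093cdb, b6b11b4, e319101}.
That is 6 commits.

6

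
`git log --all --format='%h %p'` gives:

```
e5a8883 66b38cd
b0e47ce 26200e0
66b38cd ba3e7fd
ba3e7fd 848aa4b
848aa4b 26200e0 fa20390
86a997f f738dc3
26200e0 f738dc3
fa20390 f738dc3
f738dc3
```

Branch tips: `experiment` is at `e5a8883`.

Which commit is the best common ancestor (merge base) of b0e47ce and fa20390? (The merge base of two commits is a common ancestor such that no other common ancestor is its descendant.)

Ancestors of b0e47ce: {26200e0, b0e47ce, f738dc3}.
Ancestors of fa20390: {f738dc3, fa20390}.
Common ancestors: {f738dc3}.
The only common ancestor is f738dc3, so it is the merge base.

f738dc3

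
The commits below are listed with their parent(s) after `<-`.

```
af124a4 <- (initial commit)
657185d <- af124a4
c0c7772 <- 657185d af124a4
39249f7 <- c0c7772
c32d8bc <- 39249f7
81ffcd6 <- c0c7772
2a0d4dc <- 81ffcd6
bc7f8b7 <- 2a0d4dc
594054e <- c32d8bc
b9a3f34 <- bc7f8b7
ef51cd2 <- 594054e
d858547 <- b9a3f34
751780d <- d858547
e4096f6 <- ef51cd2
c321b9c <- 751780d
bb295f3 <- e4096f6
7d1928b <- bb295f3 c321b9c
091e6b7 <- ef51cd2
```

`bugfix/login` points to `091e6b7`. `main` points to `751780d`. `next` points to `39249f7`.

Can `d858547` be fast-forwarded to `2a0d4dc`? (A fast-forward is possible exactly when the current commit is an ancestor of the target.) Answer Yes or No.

A fast-forward from d858547 to 2a0d4dc is possible iff d858547 is an ancestor of 2a0d4dc.
Ancestors of 2a0d4dc: {2a0d4dc, 657185d, 81ffcd6, af124a4, c0c7772}.
d858547 is not among them, so fast-forward is not possible.

No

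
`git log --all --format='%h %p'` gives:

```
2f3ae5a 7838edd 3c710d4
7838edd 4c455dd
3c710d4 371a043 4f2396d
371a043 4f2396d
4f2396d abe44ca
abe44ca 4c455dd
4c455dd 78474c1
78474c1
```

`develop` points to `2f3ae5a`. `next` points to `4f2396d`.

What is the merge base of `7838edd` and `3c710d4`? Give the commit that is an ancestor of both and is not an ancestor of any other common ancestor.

4c455dd

Ancestors of 7838edd: {4c455dd, 7838edd, 78474c1}.
Ancestors of 3c710d4: {371a043, 3c710d4, 4c455dd, 4f2396d, 78474c1, abe44ca}.
Common ancestors: {4c455dd, 78474c1}.
Among these, 4c455dd is not an ancestor of any other common ancestor — it is the merge base.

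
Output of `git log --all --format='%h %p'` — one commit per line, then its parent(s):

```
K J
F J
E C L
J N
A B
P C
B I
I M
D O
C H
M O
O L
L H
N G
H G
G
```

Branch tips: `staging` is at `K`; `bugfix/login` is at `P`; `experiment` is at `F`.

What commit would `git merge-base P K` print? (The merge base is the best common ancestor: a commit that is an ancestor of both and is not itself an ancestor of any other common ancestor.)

Ancestors of P: {C, G, H, P}.
Ancestors of K: {G, J, K, N}.
Common ancestors: {G}.
The only common ancestor is G, so it is the merge base.

G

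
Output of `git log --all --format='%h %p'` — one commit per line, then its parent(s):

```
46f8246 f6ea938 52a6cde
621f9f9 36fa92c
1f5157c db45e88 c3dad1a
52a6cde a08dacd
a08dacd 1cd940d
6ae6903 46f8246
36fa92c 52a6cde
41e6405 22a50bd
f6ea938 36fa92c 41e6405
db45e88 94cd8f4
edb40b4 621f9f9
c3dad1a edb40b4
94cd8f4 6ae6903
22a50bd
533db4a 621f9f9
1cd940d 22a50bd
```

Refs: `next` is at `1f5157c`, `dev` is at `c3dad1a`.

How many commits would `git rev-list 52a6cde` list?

Walking parent pointers from 52a6cde: reachable set = {1cd940d, 22a50bd, 52a6cde, a08dacd}.
That is 4 commits.

4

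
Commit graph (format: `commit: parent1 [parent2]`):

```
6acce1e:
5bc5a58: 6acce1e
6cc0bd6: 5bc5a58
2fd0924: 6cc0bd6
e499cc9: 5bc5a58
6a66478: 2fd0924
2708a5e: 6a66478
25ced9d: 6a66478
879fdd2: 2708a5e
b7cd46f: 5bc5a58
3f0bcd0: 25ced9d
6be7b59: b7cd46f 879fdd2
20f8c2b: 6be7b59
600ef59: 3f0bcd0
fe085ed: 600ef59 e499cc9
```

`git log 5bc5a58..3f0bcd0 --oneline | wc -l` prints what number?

5

Reachable from 3f0bcd0: {25ced9d, 2fd0924, 3f0bcd0, 5bc5a58, 6a66478, 6acce1e, 6cc0bd6}.
Reachable from 5bc5a58: {5bc5a58, 6acce1e}.
In 3f0bcd0's history but not 5bc5a58's: {25ced9d, 2fd0924, 3f0bcd0, 6a66478, 6cc0bd6} — 5 commits.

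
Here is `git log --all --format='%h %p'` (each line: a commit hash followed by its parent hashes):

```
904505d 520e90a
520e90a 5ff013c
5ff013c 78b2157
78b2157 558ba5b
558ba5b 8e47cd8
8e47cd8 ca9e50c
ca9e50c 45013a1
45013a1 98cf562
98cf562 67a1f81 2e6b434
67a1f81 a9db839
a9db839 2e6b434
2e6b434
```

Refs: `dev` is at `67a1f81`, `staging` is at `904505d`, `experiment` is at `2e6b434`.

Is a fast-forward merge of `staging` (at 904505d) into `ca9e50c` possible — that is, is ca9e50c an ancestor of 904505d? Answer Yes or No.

Yes

A fast-forward from ca9e50c to 904505d is possible iff ca9e50c is an ancestor of 904505d.
Ancestors of 904505d: {2e6b434, 45013a1, 520e90a, 558ba5b, 5ff013c, 67a1f81, 78b2157, 8e47cd8, 904505d, 98cf562, a9db839, ca9e50c}.
ca9e50c is among them, so fast-forward is possible.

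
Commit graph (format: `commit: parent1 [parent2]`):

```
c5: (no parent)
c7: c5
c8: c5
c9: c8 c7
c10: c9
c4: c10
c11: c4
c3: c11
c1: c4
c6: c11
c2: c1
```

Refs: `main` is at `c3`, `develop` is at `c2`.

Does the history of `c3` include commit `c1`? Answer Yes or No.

No

Ancestors of c3: {c10, c11, c3, c4, c5, c7, c8, c9}.
c1 is not in that set, so it is not an ancestor of c3.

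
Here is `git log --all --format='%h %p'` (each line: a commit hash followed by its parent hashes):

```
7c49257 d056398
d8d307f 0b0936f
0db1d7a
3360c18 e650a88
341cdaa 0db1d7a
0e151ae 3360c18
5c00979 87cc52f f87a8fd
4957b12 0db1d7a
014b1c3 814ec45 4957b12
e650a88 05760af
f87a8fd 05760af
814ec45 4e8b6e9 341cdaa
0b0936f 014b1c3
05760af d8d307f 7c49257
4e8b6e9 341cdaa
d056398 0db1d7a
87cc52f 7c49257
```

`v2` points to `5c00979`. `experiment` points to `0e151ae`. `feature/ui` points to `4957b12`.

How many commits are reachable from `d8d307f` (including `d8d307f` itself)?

8

Walking parent pointers from d8d307f: reachable set = {014b1c3, 0b0936f, 0db1d7a, 341cdaa, 4957b12, 4e8b6e9, 814ec45, d8d307f}.
That is 8 commits.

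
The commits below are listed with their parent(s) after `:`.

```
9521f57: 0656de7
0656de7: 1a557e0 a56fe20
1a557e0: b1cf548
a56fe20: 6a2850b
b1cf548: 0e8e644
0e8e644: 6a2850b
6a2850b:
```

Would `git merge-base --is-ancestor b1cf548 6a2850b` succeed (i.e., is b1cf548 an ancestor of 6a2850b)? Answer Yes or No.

Ancestors of 6a2850b: {6a2850b}.
b1cf548 is not in that set, so it is not an ancestor of 6a2850b.

No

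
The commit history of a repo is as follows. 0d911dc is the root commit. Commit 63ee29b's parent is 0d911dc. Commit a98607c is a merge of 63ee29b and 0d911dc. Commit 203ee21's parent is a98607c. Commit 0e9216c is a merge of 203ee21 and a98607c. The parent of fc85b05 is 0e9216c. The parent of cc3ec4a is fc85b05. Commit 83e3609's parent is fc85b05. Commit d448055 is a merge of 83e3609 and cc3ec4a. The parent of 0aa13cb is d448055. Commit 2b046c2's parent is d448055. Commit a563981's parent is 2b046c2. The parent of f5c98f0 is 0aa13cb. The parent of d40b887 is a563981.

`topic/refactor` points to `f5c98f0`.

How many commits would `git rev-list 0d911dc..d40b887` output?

11

Reachable from d40b887: {0d911dc, 0e9216c, 203ee21, 2b046c2, 63ee29b, 83e3609, a563981, a98607c, cc3ec4a, d40b887, d448055, fc85b05}.
Reachable from 0d911dc: {0d911dc}.
In d40b887's history but not 0d911dc's: {0e9216c, 203ee21, 2b046c2, 63ee29b, 83e3609, a563981, a98607c, cc3ec4a, d40b887, d448055, fc85b05} — 11 commits.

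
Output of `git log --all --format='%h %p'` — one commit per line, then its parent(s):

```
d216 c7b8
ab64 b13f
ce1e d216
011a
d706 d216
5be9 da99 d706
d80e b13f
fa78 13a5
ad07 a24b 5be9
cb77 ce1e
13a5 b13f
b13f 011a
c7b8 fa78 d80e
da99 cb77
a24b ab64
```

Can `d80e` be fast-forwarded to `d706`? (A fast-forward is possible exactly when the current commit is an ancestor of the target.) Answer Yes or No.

A fast-forward from d80e to d706 is possible iff d80e is an ancestor of d706.
Ancestors of d706: {011a, 13a5, b13f, c7b8, d216, d706, d80e, fa78}.
d80e is among them, so fast-forward is possible.

Yes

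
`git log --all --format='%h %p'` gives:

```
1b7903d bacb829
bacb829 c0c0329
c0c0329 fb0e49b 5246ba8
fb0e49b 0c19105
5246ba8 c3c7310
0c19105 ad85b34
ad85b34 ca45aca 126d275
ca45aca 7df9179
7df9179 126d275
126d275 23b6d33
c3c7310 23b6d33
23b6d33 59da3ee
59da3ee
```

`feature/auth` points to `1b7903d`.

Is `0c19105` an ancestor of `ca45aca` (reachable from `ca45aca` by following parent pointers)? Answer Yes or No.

No

Ancestors of ca45aca: {126d275, 23b6d33, 59da3ee, 7df9179, ca45aca}.
0c19105 is not in that set, so it is not an ancestor of ca45aca.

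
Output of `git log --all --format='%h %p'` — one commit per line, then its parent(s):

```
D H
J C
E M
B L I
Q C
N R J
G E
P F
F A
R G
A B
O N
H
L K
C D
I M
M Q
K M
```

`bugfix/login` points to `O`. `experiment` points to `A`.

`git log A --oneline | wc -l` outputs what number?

Walking parent pointers from A: reachable set = {A, B, C, D, H, I, K, L, M, Q}.
That is 10 commits.

10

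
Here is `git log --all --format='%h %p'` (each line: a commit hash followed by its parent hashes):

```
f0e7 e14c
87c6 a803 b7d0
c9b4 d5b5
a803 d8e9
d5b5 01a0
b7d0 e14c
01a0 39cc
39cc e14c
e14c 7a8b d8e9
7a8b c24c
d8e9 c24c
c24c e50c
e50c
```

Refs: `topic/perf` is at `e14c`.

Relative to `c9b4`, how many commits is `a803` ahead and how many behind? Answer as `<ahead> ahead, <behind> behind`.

1 ahead, 6 behind

Reachable from a803: {a803, c24c, d8e9, e50c}.
Reachable from c9b4: {01a0, 39cc, 7a8b, c24c, c9b4, d5b5, d8e9, e14c, e50c}.
Only in a803's history (ahead): {a803} — 1.
Only in c9b4's history (behind): {01a0, 39cc, 7a8b, c9b4, d5b5, e14c} — 6.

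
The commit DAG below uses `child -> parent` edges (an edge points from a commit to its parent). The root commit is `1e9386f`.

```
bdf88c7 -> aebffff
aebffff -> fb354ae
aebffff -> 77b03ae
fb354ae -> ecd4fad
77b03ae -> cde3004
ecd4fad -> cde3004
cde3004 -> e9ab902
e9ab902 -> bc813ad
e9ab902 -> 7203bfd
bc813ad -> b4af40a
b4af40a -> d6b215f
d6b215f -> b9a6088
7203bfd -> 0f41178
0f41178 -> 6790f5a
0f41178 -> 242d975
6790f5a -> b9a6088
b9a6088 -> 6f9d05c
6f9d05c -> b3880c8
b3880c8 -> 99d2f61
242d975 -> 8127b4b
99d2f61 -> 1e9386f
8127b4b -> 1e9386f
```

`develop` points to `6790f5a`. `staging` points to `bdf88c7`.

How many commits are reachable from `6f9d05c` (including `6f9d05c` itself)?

4

Walking parent pointers from 6f9d05c: reachable set = {1e9386f, 6f9d05c, 99d2f61, b3880c8}.
That is 4 commits.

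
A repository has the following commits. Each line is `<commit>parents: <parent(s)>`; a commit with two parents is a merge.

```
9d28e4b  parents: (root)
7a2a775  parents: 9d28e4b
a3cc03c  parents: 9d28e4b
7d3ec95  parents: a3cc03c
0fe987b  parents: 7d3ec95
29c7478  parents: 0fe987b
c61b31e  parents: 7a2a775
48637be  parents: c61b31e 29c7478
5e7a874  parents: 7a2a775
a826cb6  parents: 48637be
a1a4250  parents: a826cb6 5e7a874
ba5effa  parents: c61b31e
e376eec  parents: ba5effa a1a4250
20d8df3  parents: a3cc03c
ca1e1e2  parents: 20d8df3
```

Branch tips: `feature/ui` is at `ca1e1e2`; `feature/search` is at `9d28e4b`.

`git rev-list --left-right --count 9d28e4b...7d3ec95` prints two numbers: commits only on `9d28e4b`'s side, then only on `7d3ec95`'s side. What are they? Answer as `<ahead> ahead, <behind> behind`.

Reachable from 9d28e4b: {9d28e4b}.
Reachable from 7d3ec95: {7d3ec95, 9d28e4b, a3cc03c}.
Only in 9d28e4b's history (ahead): {} — 0.
Only in 7d3ec95's history (behind): {7d3ec95, a3cc03c} — 2.

0 ahead, 2 behind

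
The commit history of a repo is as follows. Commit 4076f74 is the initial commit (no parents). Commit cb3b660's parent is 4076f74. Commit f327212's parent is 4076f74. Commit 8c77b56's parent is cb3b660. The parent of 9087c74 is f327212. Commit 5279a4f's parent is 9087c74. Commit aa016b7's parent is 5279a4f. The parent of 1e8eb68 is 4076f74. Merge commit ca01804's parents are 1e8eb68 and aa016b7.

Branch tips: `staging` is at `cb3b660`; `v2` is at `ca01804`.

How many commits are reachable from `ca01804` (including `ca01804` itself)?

7

Walking parent pointers from ca01804: reachable set = {1e8eb68, 4076f74, 5279a4f, 9087c74, aa016b7, ca01804, f327212}.
That is 7 commits.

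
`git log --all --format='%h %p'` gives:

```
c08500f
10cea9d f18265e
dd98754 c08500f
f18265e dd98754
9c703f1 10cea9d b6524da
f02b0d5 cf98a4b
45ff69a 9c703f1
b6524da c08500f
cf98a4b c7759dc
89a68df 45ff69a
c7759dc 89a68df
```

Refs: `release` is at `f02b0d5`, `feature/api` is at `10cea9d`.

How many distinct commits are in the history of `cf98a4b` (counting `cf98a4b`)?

Walking parent pointers from cf98a4b: reachable set = {10cea9d, 45ff69a, 89a68df, 9c703f1, b6524da, c08500f, c7759dc, cf98a4b, dd98754, f18265e}.
That is 10 commits.

10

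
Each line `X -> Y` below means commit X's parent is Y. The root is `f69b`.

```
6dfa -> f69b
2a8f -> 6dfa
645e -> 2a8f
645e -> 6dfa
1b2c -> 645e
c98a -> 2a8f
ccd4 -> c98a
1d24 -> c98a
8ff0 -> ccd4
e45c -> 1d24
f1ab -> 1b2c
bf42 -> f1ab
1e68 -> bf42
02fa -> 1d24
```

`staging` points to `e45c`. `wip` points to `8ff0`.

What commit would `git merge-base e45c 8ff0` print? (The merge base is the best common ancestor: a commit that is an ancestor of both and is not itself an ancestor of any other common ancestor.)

Ancestors of e45c: {1d24, 2a8f, 6dfa, c98a, e45c, f69b}.
Ancestors of 8ff0: {2a8f, 6dfa, 8ff0, c98a, ccd4, f69b}.
Common ancestors: {2a8f, 6dfa, c98a, f69b}.
Among these, c98a is not an ancestor of any other common ancestor — it is the merge base.

c98a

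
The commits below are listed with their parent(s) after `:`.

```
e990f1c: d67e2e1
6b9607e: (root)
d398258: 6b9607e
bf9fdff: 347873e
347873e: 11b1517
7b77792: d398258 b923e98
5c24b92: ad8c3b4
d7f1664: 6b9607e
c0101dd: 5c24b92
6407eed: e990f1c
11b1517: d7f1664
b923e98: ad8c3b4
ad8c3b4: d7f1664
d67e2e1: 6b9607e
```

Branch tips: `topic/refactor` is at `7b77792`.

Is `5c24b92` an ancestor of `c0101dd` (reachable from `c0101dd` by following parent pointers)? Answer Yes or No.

Yes

Ancestors of c0101dd (commits reachable by following parents): {5c24b92, 6b9607e, ad8c3b4, c0101dd, d7f1664}.
5c24b92 is in that set, so it is an ancestor of c0101dd.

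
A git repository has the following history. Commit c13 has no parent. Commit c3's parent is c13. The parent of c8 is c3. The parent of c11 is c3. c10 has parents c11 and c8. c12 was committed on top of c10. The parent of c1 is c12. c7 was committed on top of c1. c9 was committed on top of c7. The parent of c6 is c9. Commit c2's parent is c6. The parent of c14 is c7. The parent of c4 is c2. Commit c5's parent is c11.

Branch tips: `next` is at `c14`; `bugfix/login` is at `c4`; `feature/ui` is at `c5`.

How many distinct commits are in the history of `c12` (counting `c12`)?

Walking parent pointers from c12: reachable set = {c10, c11, c12, c13, c3, c8}.
That is 6 commits.

6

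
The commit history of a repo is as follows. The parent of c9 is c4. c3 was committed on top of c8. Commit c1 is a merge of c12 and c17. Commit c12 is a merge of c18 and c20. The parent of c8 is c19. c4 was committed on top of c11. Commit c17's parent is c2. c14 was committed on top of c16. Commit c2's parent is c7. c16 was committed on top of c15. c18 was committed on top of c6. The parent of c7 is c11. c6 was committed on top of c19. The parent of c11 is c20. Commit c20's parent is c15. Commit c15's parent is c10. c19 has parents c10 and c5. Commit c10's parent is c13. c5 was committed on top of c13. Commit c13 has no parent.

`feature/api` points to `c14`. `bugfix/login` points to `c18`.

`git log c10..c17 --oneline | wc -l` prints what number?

6

Reachable from c17: {c10, c11, c13, c15, c17, c2, c20, c7}.
Reachable from c10: {c10, c13}.
In c17's history but not c10's: {c11, c15, c17, c2, c20, c7} — 6 commits.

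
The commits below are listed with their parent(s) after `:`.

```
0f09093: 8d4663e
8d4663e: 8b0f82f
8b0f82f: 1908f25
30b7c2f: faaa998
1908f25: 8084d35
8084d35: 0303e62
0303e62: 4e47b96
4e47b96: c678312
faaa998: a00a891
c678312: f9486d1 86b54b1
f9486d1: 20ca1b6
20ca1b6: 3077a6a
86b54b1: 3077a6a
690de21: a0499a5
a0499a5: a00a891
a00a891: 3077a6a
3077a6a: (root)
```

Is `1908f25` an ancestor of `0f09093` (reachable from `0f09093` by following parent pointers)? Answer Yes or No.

Yes

Ancestors of 0f09093 (commits reachable by following parents): {0303e62, 0f09093, 1908f25, 20ca1b6, 3077a6a, 4e47b96, 8084d35, 86b54b1, 8b0f82f, 8d4663e, c678312, f9486d1}.
1908f25 is in that set, so it is an ancestor of 0f09093.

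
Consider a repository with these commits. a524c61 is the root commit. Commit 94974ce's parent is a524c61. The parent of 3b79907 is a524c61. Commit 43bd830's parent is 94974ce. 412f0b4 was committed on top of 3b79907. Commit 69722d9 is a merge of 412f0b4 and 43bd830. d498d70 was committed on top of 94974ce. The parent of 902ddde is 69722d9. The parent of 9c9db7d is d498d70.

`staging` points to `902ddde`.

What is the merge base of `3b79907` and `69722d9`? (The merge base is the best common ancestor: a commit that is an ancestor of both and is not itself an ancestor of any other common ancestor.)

3b79907

Ancestors of 3b79907: {3b79907, a524c61}.
Ancestors of 69722d9: {3b79907, 412f0b4, 43bd830, 69722d9, 94974ce, a524c61}.
Common ancestors: {3b79907, a524c61}.
Among these, 3b79907 is not an ancestor of any other common ancestor — it is the merge base.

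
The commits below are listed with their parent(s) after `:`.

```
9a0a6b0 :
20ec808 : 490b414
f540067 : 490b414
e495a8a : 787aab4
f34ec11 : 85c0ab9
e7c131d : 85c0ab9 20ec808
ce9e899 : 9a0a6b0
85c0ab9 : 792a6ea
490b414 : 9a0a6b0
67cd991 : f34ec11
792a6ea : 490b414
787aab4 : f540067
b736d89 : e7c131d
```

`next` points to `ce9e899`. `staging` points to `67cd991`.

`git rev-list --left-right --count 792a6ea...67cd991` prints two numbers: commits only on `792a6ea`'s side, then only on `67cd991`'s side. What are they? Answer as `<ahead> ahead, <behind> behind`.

0 ahead, 3 behind

Reachable from 792a6ea: {490b414, 792a6ea, 9a0a6b0}.
Reachable from 67cd991: {490b414, 67cd991, 792a6ea, 85c0ab9, 9a0a6b0, f34ec11}.
Only in 792a6ea's history (ahead): {} — 0.
Only in 67cd991's history (behind): {67cd991, 85c0ab9, f34ec11} — 3.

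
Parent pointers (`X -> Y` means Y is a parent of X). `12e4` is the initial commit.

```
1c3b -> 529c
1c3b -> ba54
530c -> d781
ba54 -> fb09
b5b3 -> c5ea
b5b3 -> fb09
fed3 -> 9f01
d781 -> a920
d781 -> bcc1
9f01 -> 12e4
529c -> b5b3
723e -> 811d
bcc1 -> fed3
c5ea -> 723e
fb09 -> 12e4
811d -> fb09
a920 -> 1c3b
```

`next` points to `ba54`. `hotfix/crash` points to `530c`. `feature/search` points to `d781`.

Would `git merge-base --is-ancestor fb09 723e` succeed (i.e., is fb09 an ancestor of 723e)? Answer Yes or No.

Ancestors of 723e (commits reachable by following parents): {12e4, 723e, 811d, fb09}.
fb09 is in that set, so it is an ancestor of 723e.

Yes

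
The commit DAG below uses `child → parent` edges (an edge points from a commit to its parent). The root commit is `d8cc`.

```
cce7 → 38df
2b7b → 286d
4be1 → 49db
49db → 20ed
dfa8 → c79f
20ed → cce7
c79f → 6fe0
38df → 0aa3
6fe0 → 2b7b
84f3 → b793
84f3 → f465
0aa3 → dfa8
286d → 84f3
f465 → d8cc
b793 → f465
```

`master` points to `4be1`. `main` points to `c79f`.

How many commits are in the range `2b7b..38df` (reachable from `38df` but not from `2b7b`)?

Reachable from 38df: {0aa3, 286d, 2b7b, 38df, 6fe0, 84f3, b793, c79f, d8cc, dfa8, f465}.
Reachable from 2b7b: {286d, 2b7b, 84f3, b793, d8cc, f465}.
In 38df's history but not 2b7b's: {0aa3, 38df, 6fe0, c79f, dfa8} — 5 commits.

5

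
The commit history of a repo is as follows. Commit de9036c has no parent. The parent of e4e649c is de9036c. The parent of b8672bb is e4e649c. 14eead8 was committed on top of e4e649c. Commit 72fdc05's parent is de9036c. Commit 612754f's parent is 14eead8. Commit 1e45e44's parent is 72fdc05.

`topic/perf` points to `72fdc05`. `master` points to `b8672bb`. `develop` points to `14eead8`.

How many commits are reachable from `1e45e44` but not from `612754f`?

2

Reachable from 1e45e44: {1e45e44, 72fdc05, de9036c}.
Reachable from 612754f: {14eead8, 612754f, de9036c, e4e649c}.
In 1e45e44's history but not 612754f's: {1e45e44, 72fdc05} — 2 commits.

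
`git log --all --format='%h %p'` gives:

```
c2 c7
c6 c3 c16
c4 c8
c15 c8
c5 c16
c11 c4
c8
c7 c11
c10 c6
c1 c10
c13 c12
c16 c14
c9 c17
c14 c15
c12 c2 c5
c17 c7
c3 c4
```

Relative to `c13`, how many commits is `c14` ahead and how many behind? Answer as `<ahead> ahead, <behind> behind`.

0 ahead, 8 behind

Reachable from c14: {c14, c15, c8}.
Reachable from c13: {c11, c12, c13, c14, c15, c16, c2, c4, c5, c7, c8}.
Only in c14's history (ahead): {} — 0.
Only in c13's history (behind): {c11, c12, c13, c16, c2, c4, c5, c7} — 8.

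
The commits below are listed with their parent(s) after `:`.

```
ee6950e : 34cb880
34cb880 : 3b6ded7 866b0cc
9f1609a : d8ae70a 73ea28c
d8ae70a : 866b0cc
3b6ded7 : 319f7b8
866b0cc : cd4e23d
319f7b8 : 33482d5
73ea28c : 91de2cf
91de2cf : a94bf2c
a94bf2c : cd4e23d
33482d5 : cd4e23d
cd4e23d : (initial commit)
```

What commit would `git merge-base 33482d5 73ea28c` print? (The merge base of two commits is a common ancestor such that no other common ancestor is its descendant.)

cd4e23d

Ancestors of 33482d5: {33482d5, cd4e23d}.
Ancestors of 73ea28c: {73ea28c, 91de2cf, a94bf2c, cd4e23d}.
Common ancestors: {cd4e23d}.
The only common ancestor is cd4e23d, so it is the merge base.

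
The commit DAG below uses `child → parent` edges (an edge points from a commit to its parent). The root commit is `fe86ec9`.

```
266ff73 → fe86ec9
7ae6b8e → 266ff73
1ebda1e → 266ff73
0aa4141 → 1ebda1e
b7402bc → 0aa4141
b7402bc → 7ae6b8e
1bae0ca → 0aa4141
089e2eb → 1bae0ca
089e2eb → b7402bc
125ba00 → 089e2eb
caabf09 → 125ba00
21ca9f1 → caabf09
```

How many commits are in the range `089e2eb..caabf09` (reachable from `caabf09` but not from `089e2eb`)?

2

Reachable from caabf09: {089e2eb, 0aa4141, 125ba00, 1bae0ca, 1ebda1e, 266ff73, 7ae6b8e, b7402bc, caabf09, fe86ec9}.
Reachable from 089e2eb: {089e2eb, 0aa4141, 1bae0ca, 1ebda1e, 266ff73, 7ae6b8e, b7402bc, fe86ec9}.
In caabf09's history but not 089e2eb's: {125ba00, caabf09} — 2 commits.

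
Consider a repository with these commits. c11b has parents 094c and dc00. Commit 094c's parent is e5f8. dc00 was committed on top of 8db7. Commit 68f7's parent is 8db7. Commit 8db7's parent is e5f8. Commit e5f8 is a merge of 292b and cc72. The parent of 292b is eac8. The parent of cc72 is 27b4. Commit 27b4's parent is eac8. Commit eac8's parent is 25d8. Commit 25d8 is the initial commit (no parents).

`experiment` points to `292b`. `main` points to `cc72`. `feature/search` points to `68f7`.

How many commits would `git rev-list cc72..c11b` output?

6

Reachable from c11b: {094c, 25d8, 27b4, 292b, 8db7, c11b, cc72, dc00, e5f8, eac8}.
Reachable from cc72: {25d8, 27b4, cc72, eac8}.
In c11b's history but not cc72's: {094c, 292b, 8db7, c11b, dc00, e5f8} — 6 commits.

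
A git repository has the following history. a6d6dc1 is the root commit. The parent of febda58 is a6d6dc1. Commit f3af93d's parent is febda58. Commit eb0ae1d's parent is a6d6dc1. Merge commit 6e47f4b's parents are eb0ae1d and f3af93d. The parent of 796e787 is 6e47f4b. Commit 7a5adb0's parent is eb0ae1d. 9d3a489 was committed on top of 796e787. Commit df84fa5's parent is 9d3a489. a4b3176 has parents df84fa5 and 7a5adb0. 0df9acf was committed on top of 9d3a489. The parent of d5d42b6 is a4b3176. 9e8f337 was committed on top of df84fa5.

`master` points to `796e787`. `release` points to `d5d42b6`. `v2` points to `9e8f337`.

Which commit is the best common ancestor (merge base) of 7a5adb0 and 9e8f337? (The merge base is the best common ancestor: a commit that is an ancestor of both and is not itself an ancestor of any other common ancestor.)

eb0ae1d

Ancestors of 7a5adb0: {7a5adb0, a6d6dc1, eb0ae1d}.
Ancestors of 9e8f337: {6e47f4b, 796e787, 9d3a489, 9e8f337, a6d6dc1, df84fa5, eb0ae1d, f3af93d, febda58}.
Common ancestors: {a6d6dc1, eb0ae1d}.
Among these, eb0ae1d is not an ancestor of any other common ancestor — it is the merge base.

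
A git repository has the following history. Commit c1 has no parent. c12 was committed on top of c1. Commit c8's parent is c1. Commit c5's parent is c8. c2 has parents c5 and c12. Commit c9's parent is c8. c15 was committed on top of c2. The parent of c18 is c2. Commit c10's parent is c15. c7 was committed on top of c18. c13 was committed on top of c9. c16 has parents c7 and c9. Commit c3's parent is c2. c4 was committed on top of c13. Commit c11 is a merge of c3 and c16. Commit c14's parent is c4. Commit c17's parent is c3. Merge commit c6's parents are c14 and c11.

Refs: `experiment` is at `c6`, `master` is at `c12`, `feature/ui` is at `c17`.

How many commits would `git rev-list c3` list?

6

Walking parent pointers from c3: reachable set = {c1, c12, c2, c3, c5, c8}.
That is 6 commits.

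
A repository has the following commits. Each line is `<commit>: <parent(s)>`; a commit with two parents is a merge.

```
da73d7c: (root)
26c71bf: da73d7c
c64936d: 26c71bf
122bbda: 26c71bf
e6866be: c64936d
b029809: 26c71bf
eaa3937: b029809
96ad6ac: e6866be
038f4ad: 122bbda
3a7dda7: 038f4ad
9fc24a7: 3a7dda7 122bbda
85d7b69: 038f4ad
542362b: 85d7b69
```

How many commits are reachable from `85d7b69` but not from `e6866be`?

3

Reachable from 85d7b69: {038f4ad, 122bbda, 26c71bf, 85d7b69, da73d7c}.
Reachable from e6866be: {26c71bf, c64936d, da73d7c, e6866be}.
In 85d7b69's history but not e6866be's: {038f4ad, 122bbda, 85d7b69} — 3 commits.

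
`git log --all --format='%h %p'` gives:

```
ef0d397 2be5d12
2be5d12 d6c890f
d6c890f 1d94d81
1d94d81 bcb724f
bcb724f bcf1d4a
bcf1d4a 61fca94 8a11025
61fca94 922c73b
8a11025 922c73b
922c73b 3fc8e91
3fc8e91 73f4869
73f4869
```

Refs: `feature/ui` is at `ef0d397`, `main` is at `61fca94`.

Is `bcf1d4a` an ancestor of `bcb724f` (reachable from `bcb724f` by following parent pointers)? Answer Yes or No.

Ancestors of bcb724f (commits reachable by following parents): {3fc8e91, 61fca94, 73f4869, 8a11025, 922c73b, bcb724f, bcf1d4a}.
bcf1d4a is in that set, so it is an ancestor of bcb724f.

Yes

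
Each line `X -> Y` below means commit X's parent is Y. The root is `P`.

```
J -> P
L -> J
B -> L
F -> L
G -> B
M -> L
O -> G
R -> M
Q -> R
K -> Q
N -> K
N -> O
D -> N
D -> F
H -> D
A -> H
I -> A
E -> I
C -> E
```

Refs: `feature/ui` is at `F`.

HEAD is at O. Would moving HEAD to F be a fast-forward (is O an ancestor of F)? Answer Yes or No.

No

A fast-forward from O to F is possible iff O is an ancestor of F.
Ancestors of F: {F, J, L, P}.
O is not among them, so fast-forward is not possible.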